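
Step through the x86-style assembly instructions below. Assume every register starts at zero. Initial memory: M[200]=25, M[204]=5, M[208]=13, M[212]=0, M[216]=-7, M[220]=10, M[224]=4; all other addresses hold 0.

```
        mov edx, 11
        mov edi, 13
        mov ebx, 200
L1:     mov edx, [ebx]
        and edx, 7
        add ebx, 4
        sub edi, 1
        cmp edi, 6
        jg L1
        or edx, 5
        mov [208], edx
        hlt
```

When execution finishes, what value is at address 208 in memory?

edx=11
edi=13
ebx=200
edx=M[200]=25
edx=25&7=1
ebx=200+4=204
edi=13-1=12
cmp edi, 6  (cmp 12,6)
jg L1: taken
edx=M[204]=5
edx=5&7=5
ebx=204+4=208
edi=12-1=11
cmp edi, 6  (cmp 11,6)
jg L1: taken
edx=M[208]=13
edx=13&7=5
ebx=208+4=212
edi=11-1=10
cmp edi, 6  (cmp 10,6)
jg L1: taken
edx=M[212]=0
edx=0&7=0
ebx=212+4=216
edi=10-1=9
cmp edi, 6  (cmp 9,6)
jg L1: taken
edx=M[216]=-7
edx=(-7)&7=1
ebx=216+4=220
edi=9-1=8
cmp edi, 6  (cmp 8,6)
jg L1: taken
edx=M[220]=10
edx=10&7=2
ebx=220+4=224
edi=8-1=7
cmp edi, 6  (cmp 7,6)
jg L1: taken
edx=M[224]=4
edx=4&7=4
ebx=224+4=228
edi=7-1=6
cmp edi, 6  (cmp 6,6)
jg L1: not taken
edx=4|5=5
mov [208], edx → M[208]=5
halt.

5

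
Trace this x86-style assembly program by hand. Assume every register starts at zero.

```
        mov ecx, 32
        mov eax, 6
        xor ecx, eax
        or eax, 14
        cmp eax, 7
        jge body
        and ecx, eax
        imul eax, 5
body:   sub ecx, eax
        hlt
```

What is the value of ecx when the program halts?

24

after mov ecx, 32: ecx=32
after mov eax, 6: eax=6
after xor ecx, eax: ecx=32^6=38
after or eax, 14: eax=6|14=14
cmp eax, 7  (cmp 14,7)
jge body: taken
after sub ecx, eax: ecx=38-14=24
halt.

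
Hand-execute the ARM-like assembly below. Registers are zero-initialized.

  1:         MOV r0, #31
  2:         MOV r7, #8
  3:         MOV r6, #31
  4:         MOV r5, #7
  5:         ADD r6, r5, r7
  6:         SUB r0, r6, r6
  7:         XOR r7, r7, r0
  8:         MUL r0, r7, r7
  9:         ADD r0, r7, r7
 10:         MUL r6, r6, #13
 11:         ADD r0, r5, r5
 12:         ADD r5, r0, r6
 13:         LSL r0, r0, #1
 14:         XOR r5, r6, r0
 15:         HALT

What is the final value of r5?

MOV r0, #31 → r0=31
MOV r7, #8 → r7=8
MOV r6, #31 → r6=31
MOV r5, #7 → r5=7
ADD r6, r5, r7 → r6=7+8=15
SUB r0, r6, r6 → r0=15-15=0
XOR r7, r7, r0 → r7=8^0=8
MUL r0, r7, r7 → r0=8*8=64
ADD r0, r7, r7 → r0=8+8=16
MUL r6, r6, #13 → r6=15*13=195
ADD r0, r5, r5 → r0=7+7=14
ADD r5, r0, r6 → r5=14+195=209
LSL r0, r0, #1 → r0=14<<1=28
XOR r5, r6, r0 → r5=195^28=223
halt.

223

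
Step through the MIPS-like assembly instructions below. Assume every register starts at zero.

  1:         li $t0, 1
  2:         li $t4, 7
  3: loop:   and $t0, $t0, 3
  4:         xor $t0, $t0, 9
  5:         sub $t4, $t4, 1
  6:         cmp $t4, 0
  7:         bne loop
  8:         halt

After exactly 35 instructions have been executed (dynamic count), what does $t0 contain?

8

after li $t0, 1: $t0=1
after li $t4, 7: $t4=7
after and $t0, $t0, 3: $t0=1&3=1
after xor $t0, $t0, 9: $t0=1^9=8
after sub $t4, $t4, 1: $t4=7-1=6
cmp $t4, 0  (cmp 6,0)
bne loop: taken
after and $t0, $t0, 3: $t0=8&3=0
after xor $t0, $t0, 9: $t0=0^9=9
after sub $t4, $t4, 1: $t4=6-1=5
cmp $t4, 0  (cmp 5,0)
bne loop: taken
after and $t0, $t0, 3: $t0=9&3=1
after xor $t0, $t0, 9: $t0=1^9=8
after sub $t4, $t4, 1: $t4=5-1=4
cmp $t4, 0  (cmp 4,0)
bne loop: taken
after and $t0, $t0, 3: $t0=8&3=0
after xor $t0, $t0, 9: $t0=0^9=9
after sub $t4, $t4, 1: $t4=4-1=3
cmp $t4, 0  (cmp 3,0)
bne loop: taken
after and $t0, $t0, 3: $t0=9&3=1
after xor $t0, $t0, 9: $t0=1^9=8
after sub $t4, $t4, 1: $t4=3-1=2
cmp $t4, 0  (cmp 2,0)
bne loop: taken
after and $t0, $t0, 3: $t0=8&3=0
after xor $t0, $t0, 9: $t0=0^9=9
after sub $t4, $t4, 1: $t4=2-1=1
cmp $t4, 0  (cmp 1,0)
bne loop: taken
after and $t0, $t0, 3: $t0=9&3=1
after xor $t0, $t0, 9: $t0=1^9=8
after sub $t4, $t4, 1: $t4=1-1=0
After step 35: $t0 = 8.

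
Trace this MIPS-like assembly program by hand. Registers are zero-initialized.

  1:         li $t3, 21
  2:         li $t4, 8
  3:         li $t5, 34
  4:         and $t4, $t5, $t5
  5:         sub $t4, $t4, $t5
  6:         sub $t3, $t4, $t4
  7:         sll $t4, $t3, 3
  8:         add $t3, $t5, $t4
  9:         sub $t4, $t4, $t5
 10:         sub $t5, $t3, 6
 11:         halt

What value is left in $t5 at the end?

28

$t3=21
$t4=8
$t5=34
$t4=34&34=34
$t4=34-34=0
$t3=0-0=0
$t4=0<<3=0
$t3=34+0=34
$t4=0-34=-34
$t5=34-6=28
halt.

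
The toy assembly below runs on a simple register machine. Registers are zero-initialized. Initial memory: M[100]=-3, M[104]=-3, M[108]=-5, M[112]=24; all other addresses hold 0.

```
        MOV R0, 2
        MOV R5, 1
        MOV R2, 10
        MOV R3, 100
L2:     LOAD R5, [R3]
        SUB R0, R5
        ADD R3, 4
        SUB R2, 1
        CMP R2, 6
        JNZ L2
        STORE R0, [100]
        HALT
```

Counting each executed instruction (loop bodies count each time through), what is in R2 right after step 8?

R0=2
R5=1
R2=10
R3=100
R5=M[100]=-3
R0=2-(-3)=5
R3=100+4=104
R2=10-1=9
After step 8: R2 = 9.

9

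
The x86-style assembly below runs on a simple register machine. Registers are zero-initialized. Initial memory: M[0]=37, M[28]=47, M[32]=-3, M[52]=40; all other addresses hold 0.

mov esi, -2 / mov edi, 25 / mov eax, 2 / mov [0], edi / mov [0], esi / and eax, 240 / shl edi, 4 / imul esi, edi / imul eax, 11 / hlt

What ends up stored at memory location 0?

esi=-2
edi=25
eax=2
mov [0], edi → M[0]=25
mov [0], esi → M[0]=-2
eax=2&240=0
edi=25<<4=400
esi=(-2)*400=-800
eax=0*11=0
halt.

-2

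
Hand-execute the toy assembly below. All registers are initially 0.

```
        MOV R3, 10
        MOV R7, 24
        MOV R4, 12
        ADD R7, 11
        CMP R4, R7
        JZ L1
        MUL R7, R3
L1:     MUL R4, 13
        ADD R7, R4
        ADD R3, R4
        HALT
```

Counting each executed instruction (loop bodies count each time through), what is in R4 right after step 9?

156

MOV R3, 10 → R3=10
MOV R7, 24 → R7=24
MOV R4, 12 → R4=12
ADD R7, 11 → R7=24+11=35
CMP R4, R7  (cmp 12,35)
JZ L1: not taken
MUL R7, R3 → R7=35*10=350
MUL R4, 13 → R4=12*13=156
ADD R7, R4 → R7=350+156=506
After step 9: R4 = 156.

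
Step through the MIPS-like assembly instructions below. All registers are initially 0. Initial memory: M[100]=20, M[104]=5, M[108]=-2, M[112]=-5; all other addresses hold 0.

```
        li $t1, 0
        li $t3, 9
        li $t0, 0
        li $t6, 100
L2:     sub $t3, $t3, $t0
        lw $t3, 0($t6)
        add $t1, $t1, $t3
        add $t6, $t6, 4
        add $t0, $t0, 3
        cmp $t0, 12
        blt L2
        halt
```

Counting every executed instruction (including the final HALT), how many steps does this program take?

after li $t1, 0: $t1=0
after li $t3, 9: $t3=9
after li $t0, 0: $t0=0
after li $t6, 100: $t6=100
after sub $t3, $t3, $t0: $t3=9-0=9
after lw $t3, 0($t6): $t3=M[100]=20
after add $t1, $t1, $t3: $t1=0+20=20
after add $t6, $t6, 4: $t6=100+4=104
after add $t0, $t0, 3: $t0=0+3=3
cmp $t0, 12  (cmp 3,12)
blt L2: taken
after sub $t3, $t3, $t0: $t3=20-3=17
after lw $t3, 0($t6): $t3=M[104]=5
after add $t1, $t1, $t3: $t1=20+5=25
after add $t6, $t6, 4: $t6=104+4=108
after add $t0, $t0, 3: $t0=3+3=6
cmp $t0, 12  (cmp 6,12)
blt L2: taken
after sub $t3, $t3, $t0: $t3=5-6=-1
after lw $t3, 0($t6): $t3=M[108]=-2
after add $t1, $t1, $t3: $t1=25+(-2)=23
after add $t6, $t6, 4: $t6=108+4=112
after add $t0, $t0, 3: $t0=6+3=9
cmp $t0, 12  (cmp 9,12)
blt L2: taken
after sub $t3, $t3, $t0: $t3=(-2)-9=-11
after lw $t3, 0($t6): $t3=M[112]=-5
after add $t1, $t1, $t3: $t1=23+(-5)=18
after add $t6, $t6, 4: $t6=112+4=116
after add $t0, $t0, 3: $t0=9+3=12
cmp $t0, 12  (cmp 12,12)
blt L2: not taken
halt.
Total executed instructions: 33.

33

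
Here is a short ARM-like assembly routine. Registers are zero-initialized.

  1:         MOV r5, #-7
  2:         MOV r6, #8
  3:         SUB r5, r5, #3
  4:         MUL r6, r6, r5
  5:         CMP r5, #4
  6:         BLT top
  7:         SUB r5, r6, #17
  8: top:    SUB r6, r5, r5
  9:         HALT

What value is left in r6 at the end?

after MOV r5, #-7: r5=-7
after MOV r6, #8: r6=8
after SUB r5, r5, #3: r5=(-7)-3=-10
after MUL r6, r6, r5: r6=8*(-10)=-80
CMP r5, #4  (cmp -10,4)
BLT top: taken
after SUB r6, r5, r5: r6=(-10)-(-10)=0
halt.

0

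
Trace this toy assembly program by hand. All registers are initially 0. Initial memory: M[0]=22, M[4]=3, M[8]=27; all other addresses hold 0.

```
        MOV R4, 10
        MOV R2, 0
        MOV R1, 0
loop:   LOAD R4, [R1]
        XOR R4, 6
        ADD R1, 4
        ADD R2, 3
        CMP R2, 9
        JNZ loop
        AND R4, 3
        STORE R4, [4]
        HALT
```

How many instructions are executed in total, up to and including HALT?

24

R4=10
R2=0
R1=0
R4=M[0]=22
R4=22^6=16
R1=0+4=4
R2=0+3=3
CMP R2, 9  (cmp 3,9)
JNZ loop: taken
R4=M[4]=3
R4=3^6=5
R1=4+4=8
R2=3+3=6
CMP R2, 9  (cmp 6,9)
JNZ loop: taken
R4=M[8]=27
R4=27^6=29
R1=8+4=12
R2=6+3=9
CMP R2, 9  (cmp 9,9)
JNZ loop: not taken
R4=29&3=1
STORE R4, [4] → M[4]=1
halt.
Total executed instructions: 24.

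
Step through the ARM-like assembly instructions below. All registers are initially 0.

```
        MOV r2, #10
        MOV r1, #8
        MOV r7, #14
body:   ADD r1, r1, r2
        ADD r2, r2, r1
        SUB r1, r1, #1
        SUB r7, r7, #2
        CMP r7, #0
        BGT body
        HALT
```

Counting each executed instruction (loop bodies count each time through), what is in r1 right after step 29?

MOV r2, #10 → r2=10
MOV r1, #8 → r1=8
MOV r7, #14 → r7=14
ADD r1, r1, r2 → r1=8+10=18
ADD r2, r2, r1 → r2=10+18=28
SUB r1, r1, #1 → r1=18-1=17
SUB r7, r7, #2 → r7=14-2=12
CMP r7, #0  (cmp 12,0)
BGT body: taken
ADD r1, r1, r2 → r1=17+28=45
ADD r2, r2, r1 → r2=28+45=73
SUB r1, r1, #1 → r1=45-1=44
SUB r7, r7, #2 → r7=12-2=10
CMP r7, #0  (cmp 10,0)
BGT body: taken
ADD r1, r1, r2 → r1=44+73=117
ADD r2, r2, r1 → r2=73+117=190
SUB r1, r1, #1 → r1=117-1=116
SUB r7, r7, #2 → r7=10-2=8
CMP r7, #0  (cmp 8,0)
BGT body: taken
ADD r1, r1, r2 → r1=116+190=306
ADD r2, r2, r1 → r2=190+306=496
SUB r1, r1, #1 → r1=306-1=305
SUB r7, r7, #2 → r7=8-2=6
CMP r7, #0  (cmp 6,0)
BGT body: taken
ADD r1, r1, r2 → r1=305+496=801
ADD r2, r2, r1 → r2=496+801=1297
After step 29: r1 = 801.

801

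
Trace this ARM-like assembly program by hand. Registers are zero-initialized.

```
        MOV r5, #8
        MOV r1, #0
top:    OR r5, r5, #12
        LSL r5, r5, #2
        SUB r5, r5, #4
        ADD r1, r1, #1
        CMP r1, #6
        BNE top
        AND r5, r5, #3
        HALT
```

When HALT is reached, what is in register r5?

r5=8
r1=0
r5=8|12=12
r5=12<<2=48
r5=48-4=44
r1=0+1=1
CMP r1, #6  (cmp 1,6)
BNE top: taken
r5=44|12=44
r5=44<<2=176
r5=176-4=172
r1=1+1=2
CMP r1, #6  (cmp 2,6)
BNE top: taken
r5=172|12=172
r5=172<<2=688
r5=688-4=684
r1=2+1=3
CMP r1, #6  (cmp 3,6)
BNE top: taken
r5=684|12=684
r5=684<<2=2736
r5=2736-4=2732
r1=3+1=4
CMP r1, #6  (cmp 4,6)
BNE top: taken
r5=2732|12=2732
r5=2732<<2=10928
r5=10928-4=10924
r1=4+1=5
CMP r1, #6  (cmp 5,6)
BNE top: taken
r5=10924|12=10924
r5=10924<<2=43696
r5=43696-4=43692
r1=5+1=6
CMP r1, #6  (cmp 6,6)
BNE top: not taken
r5=43692&3=0
halt.

0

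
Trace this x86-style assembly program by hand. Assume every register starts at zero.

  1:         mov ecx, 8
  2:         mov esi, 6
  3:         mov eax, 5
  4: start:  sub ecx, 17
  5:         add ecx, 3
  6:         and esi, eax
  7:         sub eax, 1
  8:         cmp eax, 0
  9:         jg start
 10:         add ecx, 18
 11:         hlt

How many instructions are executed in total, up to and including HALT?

after mov ecx, 8: ecx=8
after mov esi, 6: esi=6
after mov eax, 5: eax=5
after sub ecx, 17: ecx=8-17=-9
after add ecx, 3: ecx=(-9)+3=-6
after and esi, eax: esi=6&5=4
after sub eax, 1: eax=5-1=4
cmp eax, 0  (cmp 4,0)
jg start: taken
after sub ecx, 17: ecx=(-6)-17=-23
after add ecx, 3: ecx=(-23)+3=-20
after and esi, eax: esi=4&4=4
after sub eax, 1: eax=4-1=3
cmp eax, 0  (cmp 3,0)
jg start: taken
after sub ecx, 17: ecx=(-20)-17=-37
after add ecx, 3: ecx=(-37)+3=-34
after and esi, eax: esi=4&3=0
after sub eax, 1: eax=3-1=2
cmp eax, 0  (cmp 2,0)
jg start: taken
after sub ecx, 17: ecx=(-34)-17=-51
after add ecx, 3: ecx=(-51)+3=-48
after and esi, eax: esi=0&2=0
after sub eax, 1: eax=2-1=1
cmp eax, 0  (cmp 1,0)
jg start: taken
after sub ecx, 17: ecx=(-48)-17=-65
after add ecx, 3: ecx=(-65)+3=-62
after and esi, eax: esi=0&1=0
after sub eax, 1: eax=1-1=0
cmp eax, 0  (cmp 0,0)
jg start: not taken
after add ecx, 18: ecx=(-62)+18=-44
halt.
Total executed instructions: 35.

35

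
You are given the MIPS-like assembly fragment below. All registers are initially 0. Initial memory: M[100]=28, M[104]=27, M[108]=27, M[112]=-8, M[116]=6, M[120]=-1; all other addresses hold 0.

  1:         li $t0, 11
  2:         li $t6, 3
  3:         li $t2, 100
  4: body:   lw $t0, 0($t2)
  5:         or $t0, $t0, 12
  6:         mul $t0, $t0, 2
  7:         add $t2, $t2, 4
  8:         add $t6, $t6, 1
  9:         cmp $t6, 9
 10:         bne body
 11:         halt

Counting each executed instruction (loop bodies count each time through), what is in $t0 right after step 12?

li $t0, 11 → $t0=11
li $t6, 3 → $t6=3
li $t2, 100 → $t2=100
lw $t0, 0($t2) → $t0=M[100]=28
or $t0, $t0, 12 → $t0=28|12=28
mul $t0, $t0, 2 → $t0=28*2=56
add $t2, $t2, 4 → $t2=100+4=104
add $t6, $t6, 1 → $t6=3+1=4
cmp $t6, 9  (cmp 4,9)
bne body: taken
lw $t0, 0($t2) → $t0=M[104]=27
or $t0, $t0, 12 → $t0=27|12=31
After step 12: $t0 = 31.

31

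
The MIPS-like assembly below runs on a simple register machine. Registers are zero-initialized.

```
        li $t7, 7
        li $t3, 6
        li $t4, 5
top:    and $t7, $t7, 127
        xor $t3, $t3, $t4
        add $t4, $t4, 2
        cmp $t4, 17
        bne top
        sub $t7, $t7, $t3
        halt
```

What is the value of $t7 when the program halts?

$t7=7
$t3=6
$t4=5
$t7=7&127=7
$t3=6^5=3
$t4=5+2=7
cmp $t4, 17  (cmp 7,17)
bne top: taken
$t7=7&127=7
$t3=3^7=4
$t4=7+2=9
cmp $t4, 17  (cmp 9,17)
bne top: taken
$t7=7&127=7
$t3=4^9=13
$t4=9+2=11
cmp $t4, 17  (cmp 11,17)
bne top: taken
$t7=7&127=7
$t3=13^11=6
$t4=11+2=13
cmp $t4, 17  (cmp 13,17)
bne top: taken
$t7=7&127=7
$t3=6^13=11
$t4=13+2=15
cmp $t4, 17  (cmp 15,17)
bne top: taken
$t7=7&127=7
$t3=11^15=4
$t4=15+2=17
cmp $t4, 17  (cmp 17,17)
bne top: not taken
$t7=7-4=3
halt.

3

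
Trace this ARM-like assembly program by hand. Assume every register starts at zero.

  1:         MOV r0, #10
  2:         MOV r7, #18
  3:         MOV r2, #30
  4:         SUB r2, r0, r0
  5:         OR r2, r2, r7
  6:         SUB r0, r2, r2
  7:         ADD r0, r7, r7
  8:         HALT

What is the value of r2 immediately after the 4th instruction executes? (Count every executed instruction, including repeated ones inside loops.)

MOV r0, #10 → r0=10
MOV r7, #18 → r7=18
MOV r2, #30 → r2=30
SUB r2, r0, r0 → r2=10-10=0
After step 4: r2 = 0.

0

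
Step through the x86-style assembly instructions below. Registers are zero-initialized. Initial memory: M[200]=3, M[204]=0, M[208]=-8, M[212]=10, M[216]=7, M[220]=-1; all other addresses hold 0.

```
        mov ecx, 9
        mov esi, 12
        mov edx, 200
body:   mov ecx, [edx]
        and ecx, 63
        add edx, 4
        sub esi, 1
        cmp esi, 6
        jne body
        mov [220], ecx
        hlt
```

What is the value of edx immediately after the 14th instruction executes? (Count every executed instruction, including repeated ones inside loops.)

208

mov ecx, 9 → ecx=9
mov esi, 12 → esi=12
mov edx, 200 → edx=200
mov ecx, [edx] → ecx=M[200]=3
and ecx, 63 → ecx=3&63=3
add edx, 4 → edx=200+4=204
sub esi, 1 → esi=12-1=11
cmp esi, 6  (cmp 11,6)
jne body: taken
mov ecx, [edx] → ecx=M[204]=0
and ecx, 63 → ecx=0&63=0
add edx, 4 → edx=204+4=208
sub esi, 1 → esi=11-1=10
cmp esi, 6  (cmp 10,6)
After step 14: edx = 208.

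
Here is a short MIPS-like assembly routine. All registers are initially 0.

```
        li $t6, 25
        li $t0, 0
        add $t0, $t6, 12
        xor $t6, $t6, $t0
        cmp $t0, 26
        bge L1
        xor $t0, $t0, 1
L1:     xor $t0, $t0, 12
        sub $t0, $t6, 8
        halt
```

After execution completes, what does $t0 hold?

$t6=25
$t0=0
$t0=25+12=37
$t6=25^37=60
cmp $t0, 26  (cmp 37,26)
bge L1: taken
$t0=37^12=41
$t0=60-8=52
halt.

52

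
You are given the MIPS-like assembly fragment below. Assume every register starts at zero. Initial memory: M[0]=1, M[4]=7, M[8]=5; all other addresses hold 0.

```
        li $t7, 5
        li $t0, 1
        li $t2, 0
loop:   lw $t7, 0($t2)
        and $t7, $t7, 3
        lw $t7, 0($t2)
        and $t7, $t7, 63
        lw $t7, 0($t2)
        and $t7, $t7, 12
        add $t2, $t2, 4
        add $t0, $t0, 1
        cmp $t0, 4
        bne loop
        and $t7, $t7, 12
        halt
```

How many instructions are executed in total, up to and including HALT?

after li $t7, 5: $t7=5
after li $t0, 1: $t0=1
after li $t2, 0: $t2=0
after lw $t7, 0($t2): $t7=M[0]=1
after and $t7, $t7, 3: $t7=1&3=1
after lw $t7, 0($t2): $t7=M[0]=1
after and $t7, $t7, 63: $t7=1&63=1
after lw $t7, 0($t2): $t7=M[0]=1
after and $t7, $t7, 12: $t7=1&12=0
after add $t2, $t2, 4: $t2=0+4=4
after add $t0, $t0, 1: $t0=1+1=2
cmp $t0, 4  (cmp 2,4)
bne loop: taken
after lw $t7, 0($t2): $t7=M[4]=7
after and $t7, $t7, 3: $t7=7&3=3
after lw $t7, 0($t2): $t7=M[4]=7
after and $t7, $t7, 63: $t7=7&63=7
after lw $t7, 0($t2): $t7=M[4]=7
after and $t7, $t7, 12: $t7=7&12=4
after add $t2, $t2, 4: $t2=4+4=8
after add $t0, $t0, 1: $t0=2+1=3
cmp $t0, 4  (cmp 3,4)
bne loop: taken
after lw $t7, 0($t2): $t7=M[8]=5
after and $t7, $t7, 3: $t7=5&3=1
after lw $t7, 0($t2): $t7=M[8]=5
after and $t7, $t7, 63: $t7=5&63=5
after lw $t7, 0($t2): $t7=M[8]=5
after and $t7, $t7, 12: $t7=5&12=4
after add $t2, $t2, 4: $t2=8+4=12
after add $t0, $t0, 1: $t0=3+1=4
cmp $t0, 4  (cmp 4,4)
bne loop: not taken
after and $t7, $t7, 12: $t7=4&12=4
halt.
Total executed instructions: 35.

35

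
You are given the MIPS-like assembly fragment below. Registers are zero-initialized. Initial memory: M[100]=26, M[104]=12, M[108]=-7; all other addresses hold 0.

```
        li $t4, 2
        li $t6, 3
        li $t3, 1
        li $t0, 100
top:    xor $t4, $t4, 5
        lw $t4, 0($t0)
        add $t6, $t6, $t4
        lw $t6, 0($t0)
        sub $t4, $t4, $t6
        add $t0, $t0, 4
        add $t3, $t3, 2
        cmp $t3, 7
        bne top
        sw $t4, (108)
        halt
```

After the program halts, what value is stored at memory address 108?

$t4=2
$t6=3
$t3=1
$t0=100
$t4=2^5=7
$t4=M[100]=26
$t6=3+26=29
$t6=M[100]=26
$t4=26-26=0
$t0=100+4=104
$t3=1+2=3
cmp $t3, 7  (cmp 3,7)
bne top: taken
$t4=0^5=5
$t4=M[104]=12
$t6=26+12=38
$t6=M[104]=12
$t4=12-12=0
$t0=104+4=108
$t3=3+2=5
cmp $t3, 7  (cmp 5,7)
bne top: taken
$t4=0^5=5
$t4=M[108]=-7
$t6=12+(-7)=5
$t6=M[108]=-7
$t4=(-7)-(-7)=0
$t0=108+4=112
$t3=5+2=7
cmp $t3, 7  (cmp 7,7)
bne top: not taken
sw $t4, (108) → M[108]=0
halt.

0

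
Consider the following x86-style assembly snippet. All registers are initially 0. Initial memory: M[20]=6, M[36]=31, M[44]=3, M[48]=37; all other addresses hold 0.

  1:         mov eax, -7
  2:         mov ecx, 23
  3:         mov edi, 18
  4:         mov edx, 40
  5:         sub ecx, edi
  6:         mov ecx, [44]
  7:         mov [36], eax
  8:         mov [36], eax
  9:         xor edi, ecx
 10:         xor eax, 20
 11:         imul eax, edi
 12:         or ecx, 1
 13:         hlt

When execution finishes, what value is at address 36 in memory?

-7

after mov eax, -7: eax=-7
after mov ecx, 23: ecx=23
after mov edi, 18: edi=18
after mov edx, 40: edx=40
after sub ecx, edi: ecx=23-18=5
after mov ecx, [44]: ecx=M[44]=3
mov [36], eax → M[36]=-7
mov [36], eax → M[36]=-7
after xor edi, ecx: edi=18^3=17
after xor eax, 20: eax=(-7)^20=-19
after imul eax, edi: eax=(-19)*17=-323
after or ecx, 1: ecx=3|1=3
halt.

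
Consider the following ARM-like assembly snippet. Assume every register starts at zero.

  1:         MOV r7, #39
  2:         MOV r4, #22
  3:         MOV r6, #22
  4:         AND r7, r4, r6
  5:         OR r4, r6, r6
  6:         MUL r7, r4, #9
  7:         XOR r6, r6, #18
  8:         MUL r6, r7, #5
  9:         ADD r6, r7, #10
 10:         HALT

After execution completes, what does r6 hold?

208

r7=39
r4=22
r6=22
r7=22&22=22
r4=22|22=22
r7=22*9=198
r6=22^18=4
r6=198*5=990
r6=198+10=208
halt.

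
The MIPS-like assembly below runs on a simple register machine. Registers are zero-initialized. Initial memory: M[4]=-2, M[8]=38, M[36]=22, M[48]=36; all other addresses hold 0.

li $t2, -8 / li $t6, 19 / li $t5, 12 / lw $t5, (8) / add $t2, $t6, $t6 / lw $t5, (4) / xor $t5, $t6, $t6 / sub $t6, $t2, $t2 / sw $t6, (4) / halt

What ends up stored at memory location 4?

after li $t2, -8: $t2=-8
after li $t6, 19: $t6=19
after li $t5, 12: $t5=12
after lw $t5, (8): $t5=M[8]=38
after add $t2, $t6, $t6: $t2=19+19=38
after lw $t5, (4): $t5=M[4]=-2
after xor $t5, $t6, $t6: $t5=19^19=0
after sub $t6, $t2, $t2: $t6=38-38=0
sw $t6, (4) → M[4]=0
halt.

0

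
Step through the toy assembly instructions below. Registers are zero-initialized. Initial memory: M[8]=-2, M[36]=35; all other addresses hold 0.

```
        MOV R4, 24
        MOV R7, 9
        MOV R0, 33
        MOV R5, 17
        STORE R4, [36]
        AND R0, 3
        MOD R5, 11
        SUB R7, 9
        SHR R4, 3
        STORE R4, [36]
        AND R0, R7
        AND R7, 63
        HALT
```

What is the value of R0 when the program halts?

0

after MOV R4, 24: R4=24
after MOV R7, 9: R7=9
after MOV R0, 33: R0=33
after MOV R5, 17: R5=17
STORE R4, [36] → M[36]=24
after AND R0, 3: R0=33&3=1
after MOD R5, 11: R5=17%11=6
after SUB R7, 9: R7=9-9=0
after SHR R4, 3: R4=24>>3=3
STORE R4, [36] → M[36]=3
after AND R0, R7: R0=1&0=0
after AND R7, 63: R7=0&63=0
halt.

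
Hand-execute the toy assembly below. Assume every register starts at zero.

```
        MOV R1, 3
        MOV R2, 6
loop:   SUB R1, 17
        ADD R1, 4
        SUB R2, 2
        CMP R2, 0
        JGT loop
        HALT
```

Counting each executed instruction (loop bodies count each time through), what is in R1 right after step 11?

-23

after MOV R1, 3: R1=3
after MOV R2, 6: R2=6
after SUB R1, 17: R1=3-17=-14
after ADD R1, 4: R1=(-14)+4=-10
after SUB R2, 2: R2=6-2=4
CMP R2, 0  (cmp 4,0)
JGT loop: taken
after SUB R1, 17: R1=(-10)-17=-27
after ADD R1, 4: R1=(-27)+4=-23
after SUB R2, 2: R2=4-2=2
CMP R2, 0  (cmp 2,0)
After step 11: R1 = -23.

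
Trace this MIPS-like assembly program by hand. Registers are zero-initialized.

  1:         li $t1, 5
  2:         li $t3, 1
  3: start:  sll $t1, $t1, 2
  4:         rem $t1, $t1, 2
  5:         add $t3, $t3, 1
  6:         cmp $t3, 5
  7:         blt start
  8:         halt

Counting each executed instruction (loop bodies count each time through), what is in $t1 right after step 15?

0

after li $t1, 5: $t1=5
after li $t3, 1: $t3=1
after sll $t1, $t1, 2: $t1=5<<2=20
after rem $t1, $t1, 2: $t1=20%2=0
after add $t3, $t3, 1: $t3=1+1=2
cmp $t3, 5  (cmp 2,5)
blt start: taken
after sll $t1, $t1, 2: $t1=0<<2=0
after rem $t1, $t1, 2: $t1=0%2=0
after add $t3, $t3, 1: $t3=2+1=3
cmp $t3, 5  (cmp 3,5)
blt start: taken
after sll $t1, $t1, 2: $t1=0<<2=0
after rem $t1, $t1, 2: $t1=0%2=0
after add $t3, $t3, 1: $t3=3+1=4
After step 15: $t1 = 0.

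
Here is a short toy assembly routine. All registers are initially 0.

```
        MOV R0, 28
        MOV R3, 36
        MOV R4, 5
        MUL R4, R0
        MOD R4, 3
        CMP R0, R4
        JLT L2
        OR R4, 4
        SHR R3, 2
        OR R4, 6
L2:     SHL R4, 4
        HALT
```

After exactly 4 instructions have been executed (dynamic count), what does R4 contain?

140

R0=28
R3=36
R4=5
R4=5*28=140
After step 4: R4 = 140.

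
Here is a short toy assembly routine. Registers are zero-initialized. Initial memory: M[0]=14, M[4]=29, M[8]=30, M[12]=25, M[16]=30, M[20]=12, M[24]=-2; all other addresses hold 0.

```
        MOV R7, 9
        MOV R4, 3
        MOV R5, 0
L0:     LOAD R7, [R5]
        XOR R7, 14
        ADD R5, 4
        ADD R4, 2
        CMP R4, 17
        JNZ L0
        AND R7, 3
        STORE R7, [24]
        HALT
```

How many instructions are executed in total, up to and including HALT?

R7=9
R4=3
R5=0
R7=M[0]=14
R7=14^14=0
R5=0+4=4
R4=3+2=5
CMP R4, 17  (cmp 5,17)
JNZ L0: taken
R7=M[4]=29
R7=29^14=19
R5=4+4=8
R4=5+2=7
CMP R4, 17  (cmp 7,17)
JNZ L0: taken
R7=M[8]=30
R7=30^14=16
R5=8+4=12
R4=7+2=9
CMP R4, 17  (cmp 9,17)
JNZ L0: taken
R7=M[12]=25
R7=25^14=23
R5=12+4=16
R4=9+2=11
CMP R4, 17  (cmp 11,17)
JNZ L0: taken
R7=M[16]=30
R7=30^14=16
R5=16+4=20
R4=11+2=13
CMP R4, 17  (cmp 13,17)
JNZ L0: taken
R7=M[20]=12
R7=12^14=2
R5=20+4=24
R4=13+2=15
CMP R4, 17  (cmp 15,17)
JNZ L0: taken
R7=M[24]=-2
R7=(-2)^14=-16
R5=24+4=28
R4=15+2=17
CMP R4, 17  (cmp 17,17)
JNZ L0: not taken
R7=(-16)&3=0
STORE R7, [24] → M[24]=0
halt.
Total executed instructions: 48.

48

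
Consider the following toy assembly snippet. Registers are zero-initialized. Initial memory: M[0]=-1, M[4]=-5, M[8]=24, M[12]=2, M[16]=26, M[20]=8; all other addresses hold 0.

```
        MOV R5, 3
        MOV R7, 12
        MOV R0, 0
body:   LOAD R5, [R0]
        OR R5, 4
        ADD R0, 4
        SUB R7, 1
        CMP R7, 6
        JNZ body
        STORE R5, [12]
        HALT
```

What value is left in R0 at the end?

MOV R5, 3 → R5=3
MOV R7, 12 → R7=12
MOV R0, 0 → R0=0
LOAD R5, [R0] → R5=M[0]=-1
OR R5, 4 → R5=(-1)|4=-1
ADD R0, 4 → R0=0+4=4
SUB R7, 1 → R7=12-1=11
CMP R7, 6  (cmp 11,6)
JNZ body: taken
LOAD R5, [R0] → R5=M[4]=-5
OR R5, 4 → R5=(-5)|4=-1
ADD R0, 4 → R0=4+4=8
SUB R7, 1 → R7=11-1=10
CMP R7, 6  (cmp 10,6)
JNZ body: taken
LOAD R5, [R0] → R5=M[8]=24
OR R5, 4 → R5=24|4=28
ADD R0, 4 → R0=8+4=12
SUB R7, 1 → R7=10-1=9
CMP R7, 6  (cmp 9,6)
JNZ body: taken
LOAD R5, [R0] → R5=M[12]=2
OR R5, 4 → R5=2|4=6
ADD R0, 4 → R0=12+4=16
SUB R7, 1 → R7=9-1=8
CMP R7, 6  (cmp 8,6)
JNZ body: taken
LOAD R5, [R0] → R5=M[16]=26
OR R5, 4 → R5=26|4=30
ADD R0, 4 → R0=16+4=20
SUB R7, 1 → R7=8-1=7
CMP R7, 6  (cmp 7,6)
JNZ body: taken
LOAD R5, [R0] → R5=M[20]=8
OR R5, 4 → R5=8|4=12
ADD R0, 4 → R0=20+4=24
SUB R7, 1 → R7=7-1=6
CMP R7, 6  (cmp 6,6)
JNZ body: not taken
STORE R5, [12] → M[12]=12
halt.

24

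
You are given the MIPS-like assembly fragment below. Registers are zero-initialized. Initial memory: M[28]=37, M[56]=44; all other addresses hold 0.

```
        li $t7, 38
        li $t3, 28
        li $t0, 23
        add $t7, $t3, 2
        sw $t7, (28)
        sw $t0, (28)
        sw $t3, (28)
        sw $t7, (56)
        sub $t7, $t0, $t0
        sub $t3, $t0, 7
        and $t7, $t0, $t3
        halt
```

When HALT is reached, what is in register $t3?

li $t7, 38 → $t7=38
li $t3, 28 → $t3=28
li $t0, 23 → $t0=23
add $t7, $t3, 2 → $t7=28+2=30
sw $t7, (28) → M[28]=30
sw $t0, (28) → M[28]=23
sw $t3, (28) → M[28]=28
sw $t7, (56) → M[56]=30
sub $t7, $t0, $t0 → $t7=23-23=0
sub $t3, $t0, 7 → $t3=23-7=16
and $t7, $t0, $t3 → $t7=23&16=16
halt.

16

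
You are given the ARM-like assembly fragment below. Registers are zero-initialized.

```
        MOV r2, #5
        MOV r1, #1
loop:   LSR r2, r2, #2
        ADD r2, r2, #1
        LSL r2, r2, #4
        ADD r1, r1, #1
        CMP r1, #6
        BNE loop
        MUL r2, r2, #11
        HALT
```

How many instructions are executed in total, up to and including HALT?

34

r2=5
r1=1
r2=5>>2=1
r2=1+1=2
r2=2<<4=32
r1=1+1=2
CMP r1, #6  (cmp 2,6)
BNE loop: taken
r2=32>>2=8
r2=8+1=9
r2=9<<4=144
r1=2+1=3
CMP r1, #6  (cmp 3,6)
BNE loop: taken
r2=144>>2=36
r2=36+1=37
r2=37<<4=592
r1=3+1=4
CMP r1, #6  (cmp 4,6)
BNE loop: taken
r2=592>>2=148
r2=148+1=149
r2=149<<4=2384
r1=4+1=5
CMP r1, #6  (cmp 5,6)
BNE loop: taken
r2=2384>>2=596
r2=596+1=597
r2=597<<4=9552
r1=5+1=6
CMP r1, #6  (cmp 6,6)
BNE loop: not taken
r2=9552*11=105072
halt.
Total executed instructions: 34.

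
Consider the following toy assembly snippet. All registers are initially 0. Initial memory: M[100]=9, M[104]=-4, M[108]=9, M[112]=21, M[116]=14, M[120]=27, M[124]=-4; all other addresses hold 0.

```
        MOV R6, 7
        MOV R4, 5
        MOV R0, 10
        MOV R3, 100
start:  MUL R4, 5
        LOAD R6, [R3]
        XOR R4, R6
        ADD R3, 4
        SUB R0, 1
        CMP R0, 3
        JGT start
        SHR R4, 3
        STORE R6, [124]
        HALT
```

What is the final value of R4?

R6=7
R4=5
R0=10
R3=100
R4=5*5=25
R6=M[100]=9
R4=25^9=16
R3=100+4=104
R0=10-1=9
CMP R0, 3  (cmp 9,3)
JGT start: taken
R4=16*5=80
R6=M[104]=-4
R4=80^(-4)=-84
R3=104+4=108
R0=9-1=8
CMP R0, 3  (cmp 8,3)
JGT start: taken
R4=(-84)*5=-420
R6=M[108]=9
R4=(-420)^9=-427
R3=108+4=112
R0=8-1=7
CMP R0, 3  (cmp 7,3)
JGT start: taken
R4=(-427)*5=-2135
R6=M[112]=21
R4=(-2135)^21=-2116
R3=112+4=116
R0=7-1=6
CMP R0, 3  (cmp 6,3)
JGT start: taken
R4=(-2116)*5=-10580
R6=M[116]=14
R4=(-10580)^14=-10590
R3=116+4=120
R0=6-1=5
CMP R0, 3  (cmp 5,3)
JGT start: taken
R4=(-10590)*5=-52950
R6=M[120]=27
R4=(-52950)^27=-52943
R3=120+4=124
R0=5-1=4
CMP R0, 3  (cmp 4,3)
JGT start: taken
R4=(-52943)*5=-264715
R6=M[124]=-4
R4=(-264715)^(-4)=264713
R3=124+4=128
R0=4-1=3
CMP R0, 3  (cmp 3,3)
JGT start: not taken
R4=264713>>3=33089
STORE R6, [124] → M[124]=-4
halt.

33089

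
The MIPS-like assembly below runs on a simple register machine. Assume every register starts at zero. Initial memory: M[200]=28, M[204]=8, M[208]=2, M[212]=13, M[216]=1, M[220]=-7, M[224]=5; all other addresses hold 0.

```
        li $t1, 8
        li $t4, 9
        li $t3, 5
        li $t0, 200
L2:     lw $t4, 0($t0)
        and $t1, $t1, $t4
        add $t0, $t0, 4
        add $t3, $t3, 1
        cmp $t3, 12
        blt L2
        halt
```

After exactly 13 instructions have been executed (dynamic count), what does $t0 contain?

li $t1, 8 → $t1=8
li $t4, 9 → $t4=9
li $t3, 5 → $t3=5
li $t0, 200 → $t0=200
lw $t4, 0($t0) → $t4=M[200]=28
and $t1, $t1, $t4 → $t1=8&28=8
add $t0, $t0, 4 → $t0=200+4=204
add $t3, $t3, 1 → $t3=5+1=6
cmp $t3, 12  (cmp 6,12)
blt L2: taken
lw $t4, 0($t0) → $t4=M[204]=8
and $t1, $t1, $t4 → $t1=8&8=8
add $t0, $t0, 4 → $t0=204+4=208
After step 13: $t0 = 208.

208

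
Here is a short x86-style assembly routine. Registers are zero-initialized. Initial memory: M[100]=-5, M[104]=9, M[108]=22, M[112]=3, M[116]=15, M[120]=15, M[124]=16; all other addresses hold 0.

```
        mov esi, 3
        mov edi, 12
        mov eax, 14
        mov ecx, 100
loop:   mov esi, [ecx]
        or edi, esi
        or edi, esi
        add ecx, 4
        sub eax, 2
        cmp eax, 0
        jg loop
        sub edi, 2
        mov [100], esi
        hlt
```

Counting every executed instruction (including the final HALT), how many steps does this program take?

56

mov esi, 3 → esi=3
mov edi, 12 → edi=12
mov eax, 14 → eax=14
mov ecx, 100 → ecx=100
mov esi, [ecx] → esi=M[100]=-5
or edi, esi → edi=12|(-5)=-1
or edi, esi → edi=(-1)|(-5)=-1
add ecx, 4 → ecx=100+4=104
sub eax, 2 → eax=14-2=12
cmp eax, 0  (cmp 12,0)
jg loop: taken
mov esi, [ecx] → esi=M[104]=9
or edi, esi → edi=(-1)|9=-1
or edi, esi → edi=(-1)|9=-1
add ecx, 4 → ecx=104+4=108
sub eax, 2 → eax=12-2=10
cmp eax, 0  (cmp 10,0)
jg loop: taken
mov esi, [ecx] → esi=M[108]=22
or edi, esi → edi=(-1)|22=-1
or edi, esi → edi=(-1)|22=-1
add ecx, 4 → ecx=108+4=112
sub eax, 2 → eax=10-2=8
cmp eax, 0  (cmp 8,0)
jg loop: taken
mov esi, [ecx] → esi=M[112]=3
or edi, esi → edi=(-1)|3=-1
or edi, esi → edi=(-1)|3=-1
add ecx, 4 → ecx=112+4=116
sub eax, 2 → eax=8-2=6
cmp eax, 0  (cmp 6,0)
jg loop: taken
mov esi, [ecx] → esi=M[116]=15
or edi, esi → edi=(-1)|15=-1
or edi, esi → edi=(-1)|15=-1
add ecx, 4 → ecx=116+4=120
sub eax, 2 → eax=6-2=4
cmp eax, 0  (cmp 4,0)
jg loop: taken
mov esi, [ecx] → esi=M[120]=15
or edi, esi → edi=(-1)|15=-1
or edi, esi → edi=(-1)|15=-1
add ecx, 4 → ecx=120+4=124
sub eax, 2 → eax=4-2=2
cmp eax, 0  (cmp 2,0)
jg loop: taken
mov esi, [ecx] → esi=M[124]=16
or edi, esi → edi=(-1)|16=-1
or edi, esi → edi=(-1)|16=-1
add ecx, 4 → ecx=124+4=128
sub eax, 2 → eax=2-2=0
cmp eax, 0  (cmp 0,0)
jg loop: not taken
sub edi, 2 → edi=(-1)-2=-3
mov [100], esi → M[100]=16
halt.
Total executed instructions: 56.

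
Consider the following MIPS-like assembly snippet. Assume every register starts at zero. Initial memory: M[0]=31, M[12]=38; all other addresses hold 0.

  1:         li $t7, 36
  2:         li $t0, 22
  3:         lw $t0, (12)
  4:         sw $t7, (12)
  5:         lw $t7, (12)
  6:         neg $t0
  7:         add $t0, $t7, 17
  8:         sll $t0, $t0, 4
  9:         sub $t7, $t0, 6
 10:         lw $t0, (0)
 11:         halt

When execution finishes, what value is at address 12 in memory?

36

after li $t7, 36: $t7=36
after li $t0, 22: $t0=22
after lw $t0, (12): $t0=M[12]=38
sw $t7, (12) → M[12]=36
after lw $t7, (12): $t7=M[12]=36
after neg $t0: $t0=-(38)=-38
after add $t0, $t7, 17: $t0=36+17=53
after sll $t0, $t0, 4: $t0=53<<4=848
after sub $t7, $t0, 6: $t7=848-6=842
after lw $t0, (0): $t0=M[0]=31
halt.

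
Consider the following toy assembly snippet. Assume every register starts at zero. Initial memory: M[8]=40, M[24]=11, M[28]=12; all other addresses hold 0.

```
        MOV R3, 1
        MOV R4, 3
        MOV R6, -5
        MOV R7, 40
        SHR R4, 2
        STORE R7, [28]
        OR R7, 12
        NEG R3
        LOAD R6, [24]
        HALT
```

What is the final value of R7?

44

MOV R3, 1 → R3=1
MOV R4, 3 → R4=3
MOV R6, -5 → R6=-5
MOV R7, 40 → R7=40
SHR R4, 2 → R4=3>>2=0
STORE R7, [28] → M[28]=40
OR R7, 12 → R7=40|12=44
NEG R3 → R3=-(1)=-1
LOAD R6, [24] → R6=M[24]=11
halt.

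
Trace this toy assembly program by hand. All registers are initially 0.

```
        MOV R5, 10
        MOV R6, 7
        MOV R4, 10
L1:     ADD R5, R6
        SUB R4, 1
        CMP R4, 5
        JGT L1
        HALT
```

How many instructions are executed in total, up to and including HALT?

24

after MOV R5, 10: R5=10
after MOV R6, 7: R6=7
after MOV R4, 10: R4=10
after ADD R5, R6: R5=10+7=17
after SUB R4, 1: R4=10-1=9
CMP R4, 5  (cmp 9,5)
JGT L1: taken
after ADD R5, R6: R5=17+7=24
after SUB R4, 1: R4=9-1=8
CMP R4, 5  (cmp 8,5)
JGT L1: taken
after ADD R5, R6: R5=24+7=31
after SUB R4, 1: R4=8-1=7
CMP R4, 5  (cmp 7,5)
JGT L1: taken
after ADD R5, R6: R5=31+7=38
after SUB R4, 1: R4=7-1=6
CMP R4, 5  (cmp 6,5)
JGT L1: taken
after ADD R5, R6: R5=38+7=45
after SUB R4, 1: R4=6-1=5
CMP R4, 5  (cmp 5,5)
JGT L1: not taken
halt.
Total executed instructions: 24.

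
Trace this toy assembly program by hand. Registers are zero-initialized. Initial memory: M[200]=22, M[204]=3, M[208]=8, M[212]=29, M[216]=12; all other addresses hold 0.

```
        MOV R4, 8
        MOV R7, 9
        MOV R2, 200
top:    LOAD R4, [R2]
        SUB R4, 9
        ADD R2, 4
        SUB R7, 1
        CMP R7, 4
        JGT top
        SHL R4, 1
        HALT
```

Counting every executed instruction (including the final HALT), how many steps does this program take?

35

after MOV R4, 8: R4=8
after MOV R7, 9: R7=9
after MOV R2, 200: R2=200
after LOAD R4, [R2]: R4=M[200]=22
after SUB R4, 9: R4=22-9=13
after ADD R2, 4: R2=200+4=204
after SUB R7, 1: R7=9-1=8
CMP R7, 4  (cmp 8,4)
JGT top: taken
after LOAD R4, [R2]: R4=M[204]=3
after SUB R4, 9: R4=3-9=-6
after ADD R2, 4: R2=204+4=208
after SUB R7, 1: R7=8-1=7
CMP R7, 4  (cmp 7,4)
JGT top: taken
after LOAD R4, [R2]: R4=M[208]=8
after SUB R4, 9: R4=8-9=-1
after ADD R2, 4: R2=208+4=212
after SUB R7, 1: R7=7-1=6
CMP R7, 4  (cmp 6,4)
JGT top: taken
after LOAD R4, [R2]: R4=M[212]=29
after SUB R4, 9: R4=29-9=20
after ADD R2, 4: R2=212+4=216
after SUB R7, 1: R7=6-1=5
CMP R7, 4  (cmp 5,4)
JGT top: taken
after LOAD R4, [R2]: R4=M[216]=12
after SUB R4, 9: R4=12-9=3
after ADD R2, 4: R2=216+4=220
after SUB R7, 1: R7=5-1=4
CMP R7, 4  (cmp 4,4)
JGT top: not taken
after SHL R4, 1: R4=3<<1=6
halt.
Total executed instructions: 35.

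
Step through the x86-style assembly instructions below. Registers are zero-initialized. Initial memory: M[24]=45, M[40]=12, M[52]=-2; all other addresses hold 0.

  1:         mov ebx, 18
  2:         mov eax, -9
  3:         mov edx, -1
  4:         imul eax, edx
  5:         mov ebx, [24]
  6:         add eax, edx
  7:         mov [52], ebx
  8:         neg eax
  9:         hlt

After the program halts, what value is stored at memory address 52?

mov ebx, 18 → ebx=18
mov eax, -9 → eax=-9
mov edx, -1 → edx=-1
imul eax, edx → eax=(-9)*(-1)=9
mov ebx, [24] → ebx=M[24]=45
add eax, edx → eax=9+(-1)=8
mov [52], ebx → M[52]=45
neg eax → eax=-(8)=-8
halt.

45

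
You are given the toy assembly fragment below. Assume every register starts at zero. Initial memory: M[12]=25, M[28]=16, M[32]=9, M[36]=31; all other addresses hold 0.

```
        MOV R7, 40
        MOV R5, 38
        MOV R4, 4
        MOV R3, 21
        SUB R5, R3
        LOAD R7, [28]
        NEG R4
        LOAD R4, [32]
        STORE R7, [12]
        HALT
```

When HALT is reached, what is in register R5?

after MOV R7, 40: R7=40
after MOV R5, 38: R5=38
after MOV R4, 4: R4=4
after MOV R3, 21: R3=21
after SUB R5, R3: R5=38-21=17
after LOAD R7, [28]: R7=M[28]=16
after NEG R4: R4=-(4)=-4
after LOAD R4, [32]: R4=M[32]=9
STORE R7, [12] → M[12]=16
halt.

17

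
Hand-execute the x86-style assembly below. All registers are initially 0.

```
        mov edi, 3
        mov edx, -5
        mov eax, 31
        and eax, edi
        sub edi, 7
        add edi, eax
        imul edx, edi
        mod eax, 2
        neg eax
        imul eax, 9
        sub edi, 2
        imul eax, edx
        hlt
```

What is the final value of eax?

-45

mov edi, 3 → edi=3
mov edx, -5 → edx=-5
mov eax, 31 → eax=31
and eax, edi → eax=31&3=3
sub edi, 7 → edi=3-7=-4
add edi, eax → edi=(-4)+3=-1
imul edx, edi → edx=(-5)*(-1)=5
mod eax, 2 → eax=3%2=1
neg eax → eax=-(1)=-1
imul eax, 9 → eax=(-1)*9=-9
sub edi, 2 → edi=(-1)-2=-3
imul eax, edx → eax=(-9)*5=-45
halt.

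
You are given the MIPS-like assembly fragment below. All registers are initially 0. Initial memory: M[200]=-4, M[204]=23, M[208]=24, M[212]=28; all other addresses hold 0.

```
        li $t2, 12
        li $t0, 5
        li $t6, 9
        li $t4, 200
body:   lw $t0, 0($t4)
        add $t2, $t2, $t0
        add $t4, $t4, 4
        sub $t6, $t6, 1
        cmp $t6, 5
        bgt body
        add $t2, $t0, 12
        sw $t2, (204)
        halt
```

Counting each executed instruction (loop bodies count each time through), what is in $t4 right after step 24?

$t2=12
$t0=5
$t6=9
$t4=200
$t0=M[200]=-4
$t2=12+(-4)=8
$t4=200+4=204
$t6=9-1=8
cmp $t6, 5  (cmp 8,5)
bgt body: taken
$t0=M[204]=23
$t2=8+23=31
$t4=204+4=208
$t6=8-1=7
cmp $t6, 5  (cmp 7,5)
bgt body: taken
$t0=M[208]=24
$t2=31+24=55
$t4=208+4=212
$t6=7-1=6
cmp $t6, 5  (cmp 6,5)
bgt body: taken
$t0=M[212]=28
$t2=55+28=83
After step 24: $t4 = 212.

212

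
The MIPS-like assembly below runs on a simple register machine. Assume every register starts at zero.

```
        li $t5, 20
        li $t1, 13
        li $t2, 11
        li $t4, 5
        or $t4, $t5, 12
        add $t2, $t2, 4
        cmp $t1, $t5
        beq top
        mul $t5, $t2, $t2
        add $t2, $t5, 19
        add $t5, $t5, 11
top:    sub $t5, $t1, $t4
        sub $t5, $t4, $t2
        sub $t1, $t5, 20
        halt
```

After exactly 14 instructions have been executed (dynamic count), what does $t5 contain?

li $t5, 20 → $t5=20
li $t1, 13 → $t1=13
li $t2, 11 → $t2=11
li $t4, 5 → $t4=5
or $t4, $t5, 12 → $t4=20|12=28
add $t2, $t2, 4 → $t2=11+4=15
cmp $t1, $t5  (cmp 13,20)
beq top: not taken
mul $t5, $t2, $t2 → $t5=15*15=225
add $t2, $t5, 19 → $t2=225+19=244
add $t5, $t5, 11 → $t5=225+11=236
sub $t5, $t1, $t4 → $t5=13-28=-15
sub $t5, $t4, $t2 → $t5=28-244=-216
sub $t1, $t5, 20 → $t1=(-216)-20=-236
After step 14: $t5 = -216.

-216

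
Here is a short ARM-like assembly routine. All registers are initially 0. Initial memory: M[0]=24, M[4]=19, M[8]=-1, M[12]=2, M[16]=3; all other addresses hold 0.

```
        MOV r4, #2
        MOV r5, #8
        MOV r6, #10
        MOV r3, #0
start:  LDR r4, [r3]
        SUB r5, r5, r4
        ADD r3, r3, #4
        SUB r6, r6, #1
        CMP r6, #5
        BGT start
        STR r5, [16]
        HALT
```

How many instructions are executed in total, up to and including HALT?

36

MOV r4, #2 → r4=2
MOV r5, #8 → r5=8
MOV r6, #10 → r6=10
MOV r3, #0 → r3=0
LDR r4, [r3] → r4=M[0]=24
SUB r5, r5, r4 → r5=8-24=-16
ADD r3, r3, #4 → r3=0+4=4
SUB r6, r6, #1 → r6=10-1=9
CMP r6, #5  (cmp 9,5)
BGT start: taken
LDR r4, [r3] → r4=M[4]=19
SUB r5, r5, r4 → r5=(-16)-19=-35
ADD r3, r3, #4 → r3=4+4=8
SUB r6, r6, #1 → r6=9-1=8
CMP r6, #5  (cmp 8,5)
BGT start: taken
LDR r4, [r3] → r4=M[8]=-1
SUB r5, r5, r4 → r5=(-35)-(-1)=-34
ADD r3, r3, #4 → r3=8+4=12
SUB r6, r6, #1 → r6=8-1=7
CMP r6, #5  (cmp 7,5)
BGT start: taken
LDR r4, [r3] → r4=M[12]=2
SUB r5, r5, r4 → r5=(-34)-2=-36
ADD r3, r3, #4 → r3=12+4=16
SUB r6, r6, #1 → r6=7-1=6
CMP r6, #5  (cmp 6,5)
BGT start: taken
LDR r4, [r3] → r4=M[16]=3
SUB r5, r5, r4 → r5=(-36)-3=-39
ADD r3, r3, #4 → r3=16+4=20
SUB r6, r6, #1 → r6=6-1=5
CMP r6, #5  (cmp 5,5)
BGT start: not taken
STR r5, [16] → M[16]=-39
halt.
Total executed instructions: 36.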